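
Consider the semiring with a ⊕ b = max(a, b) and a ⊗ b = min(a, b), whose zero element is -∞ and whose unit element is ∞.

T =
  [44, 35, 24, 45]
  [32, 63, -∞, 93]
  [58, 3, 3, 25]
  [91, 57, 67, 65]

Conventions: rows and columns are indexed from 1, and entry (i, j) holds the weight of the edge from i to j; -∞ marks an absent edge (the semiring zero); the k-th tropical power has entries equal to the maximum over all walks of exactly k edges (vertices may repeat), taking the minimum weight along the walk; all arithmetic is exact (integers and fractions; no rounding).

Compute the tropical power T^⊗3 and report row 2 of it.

T^⊗2:
  [45, 45, 45, 45]
  [91, 63, 67, 65]
  [44, 35, 25, 45]
  [65, 57, 65, 65]
T^⊗3:
  [45, 45, 45, 45]
  [65, 63, 65, 65]
  [45, 45, 45, 45]
  [65, 57, 65, 65]
Answer: row 2 of T^⊗3 = [65, 63, 65, 65]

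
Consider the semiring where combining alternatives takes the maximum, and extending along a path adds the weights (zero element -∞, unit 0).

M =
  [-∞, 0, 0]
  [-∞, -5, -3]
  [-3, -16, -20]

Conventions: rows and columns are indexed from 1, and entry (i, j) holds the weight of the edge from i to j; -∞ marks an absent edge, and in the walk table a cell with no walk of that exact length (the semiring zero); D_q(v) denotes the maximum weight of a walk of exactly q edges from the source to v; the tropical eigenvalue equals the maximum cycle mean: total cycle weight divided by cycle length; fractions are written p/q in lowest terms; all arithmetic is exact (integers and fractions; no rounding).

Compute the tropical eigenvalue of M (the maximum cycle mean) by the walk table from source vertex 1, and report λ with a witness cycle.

q=0: [0, -∞, -∞]
q=1: [-∞, 0, 0]
q=2: [-3, -5, -3]
q=3: [-6, -3, -3]
Optimal cycle mean attained by: cycle 1->3->1, total 0 + (-3), length 2.
Answer: λ = -3/2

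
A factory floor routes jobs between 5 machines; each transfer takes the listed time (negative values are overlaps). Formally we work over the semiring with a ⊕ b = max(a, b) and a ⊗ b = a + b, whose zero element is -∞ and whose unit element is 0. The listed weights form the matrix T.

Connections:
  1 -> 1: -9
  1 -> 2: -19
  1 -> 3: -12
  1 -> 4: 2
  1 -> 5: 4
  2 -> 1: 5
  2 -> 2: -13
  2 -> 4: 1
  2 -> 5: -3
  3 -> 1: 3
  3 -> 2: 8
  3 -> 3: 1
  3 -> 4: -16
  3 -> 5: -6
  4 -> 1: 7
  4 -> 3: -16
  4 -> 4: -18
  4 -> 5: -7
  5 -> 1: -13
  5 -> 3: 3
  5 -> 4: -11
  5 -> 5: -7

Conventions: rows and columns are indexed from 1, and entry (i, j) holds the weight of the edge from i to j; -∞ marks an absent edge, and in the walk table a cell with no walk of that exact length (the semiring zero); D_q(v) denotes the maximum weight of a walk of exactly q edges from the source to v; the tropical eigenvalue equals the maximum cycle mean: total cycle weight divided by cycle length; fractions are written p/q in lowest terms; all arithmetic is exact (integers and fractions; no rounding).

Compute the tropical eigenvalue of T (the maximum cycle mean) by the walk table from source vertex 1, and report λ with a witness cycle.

q=0: [0, -∞, -∞, -∞, -∞]
q=1: [-9, -19, -12, 2, 4]
q=2: [9, -4, 7, -7, -3]
q=3: [10, 15, 8, 11, 13]
q=4: [20, 16, 16, 16, 14]
q=5: [23, 24, 17, 22, 24]
Optimal cycle mean attained by: cycle 1->5->3->2->1, total 4 + 3 + 8 + 5, length 4.
Answer: λ = 5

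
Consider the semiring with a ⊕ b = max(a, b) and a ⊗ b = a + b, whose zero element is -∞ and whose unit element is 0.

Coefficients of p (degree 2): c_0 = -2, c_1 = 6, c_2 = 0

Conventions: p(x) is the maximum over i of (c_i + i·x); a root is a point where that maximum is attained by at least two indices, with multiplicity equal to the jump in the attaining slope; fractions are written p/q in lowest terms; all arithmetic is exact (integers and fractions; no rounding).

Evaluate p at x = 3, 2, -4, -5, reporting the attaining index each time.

p(3) = max(-2+0·3=-2, 6+1·3=9, 0+2·3=6) = 9 (attained by i=1)
p(2) = max(-2+0·2=-2, 6+1·2=8, 0+2·2=4) = 8 (attained by i=1)
p(-4) = max(-2+0·(-4)=-2, 6+1·(-4)=2, 0+2·(-4)=-8) = 2 (attained by i=1)
p(-5) = max(-2+0·(-5)=-2, 6+1·(-5)=1, 0+2·(-5)=-10) = 1 (attained by i=1)
Answer: p(3) = 9; p(2) = 8; p(-4) = 2; p(-5) = 1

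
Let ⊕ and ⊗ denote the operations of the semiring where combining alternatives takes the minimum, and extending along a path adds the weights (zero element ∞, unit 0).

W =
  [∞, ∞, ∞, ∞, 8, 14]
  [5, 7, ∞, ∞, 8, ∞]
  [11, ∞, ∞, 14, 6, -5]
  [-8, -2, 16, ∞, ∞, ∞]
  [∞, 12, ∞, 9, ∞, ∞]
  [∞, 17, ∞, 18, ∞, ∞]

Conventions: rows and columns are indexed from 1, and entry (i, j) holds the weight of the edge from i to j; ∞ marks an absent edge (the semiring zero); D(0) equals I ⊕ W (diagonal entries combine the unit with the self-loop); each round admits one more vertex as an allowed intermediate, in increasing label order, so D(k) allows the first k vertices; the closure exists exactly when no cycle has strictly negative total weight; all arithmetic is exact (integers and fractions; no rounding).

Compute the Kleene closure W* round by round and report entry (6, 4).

D(0):
  [0, ∞, ∞, ∞, 8, 14]
  [5, 0, ∞, ∞, 8, ∞]
  [11, ∞, 0, 14, 6, -5]
  [-8, -2, 16, 0, ∞, ∞]
  [∞, 12, ∞, 9, 0, ∞]
  [∞, 17, ∞, 18, ∞, 0]
D(1):
  [0, ∞, ∞, ∞, 8, 14]
  [5, 0, ∞, ∞, 8, 19]
  [11, ∞, 0, 14, 6, -5]
  [-8, -2, 16, 0, 0, 6]
  [∞, 12, ∞, 9, 0, ∞]
  [∞, 17, ∞, 18, ∞, 0]
D(2):
  [0, ∞, ∞, ∞, 8, 14]
  [5, 0, ∞, ∞, 8, 19]
  [11, ∞, 0, 14, 6, -5]
  [-8, -2, 16, 0, 0, 6]
  [17, 12, ∞, 9, 0, 31]
  [22, 17, ∞, 18, 25, 0]
D(3):
  [0, ∞, ∞, ∞, 8, 14]
  [5, 0, ∞, ∞, 8, 19]
  [11, ∞, 0, 14, 6, -5]
  [-8, -2, 16, 0, 0, 6]
  [17, 12, ∞, 9, 0, 31]
  [22, 17, ∞, 18, 25, 0]
D(4):
  [0, ∞, ∞, ∞, 8, 14]
  [5, 0, ∞, ∞, 8, 19]
  [6, 12, 0, 14, 6, -5]
  [-8, -2, 16, 0, 0, 6]
  [1, 7, 25, 9, 0, 15]
  [10, 16, 34, 18, 18, 0]
D(5):
  [0, 15, 33, 17, 8, 14]
  [5, 0, 33, 17, 8, 19]
  [6, 12, 0, 14, 6, -5]
  [-8, -2, 16, 0, 0, 6]
  [1, 7, 25, 9, 0, 15]
  [10, 16, 34, 18, 18, 0]
D(6):
  [0, 15, 33, 17, 8, 14]
  [5, 0, 33, 17, 8, 19]
  [5, 11, 0, 13, 6, -5]
  [-8, -2, 16, 0, 0, 6]
  [1, 7, 25, 9, 0, 15]
  [10, 16, 34, 18, 18, 0]
Answer: W*[6][4] = 18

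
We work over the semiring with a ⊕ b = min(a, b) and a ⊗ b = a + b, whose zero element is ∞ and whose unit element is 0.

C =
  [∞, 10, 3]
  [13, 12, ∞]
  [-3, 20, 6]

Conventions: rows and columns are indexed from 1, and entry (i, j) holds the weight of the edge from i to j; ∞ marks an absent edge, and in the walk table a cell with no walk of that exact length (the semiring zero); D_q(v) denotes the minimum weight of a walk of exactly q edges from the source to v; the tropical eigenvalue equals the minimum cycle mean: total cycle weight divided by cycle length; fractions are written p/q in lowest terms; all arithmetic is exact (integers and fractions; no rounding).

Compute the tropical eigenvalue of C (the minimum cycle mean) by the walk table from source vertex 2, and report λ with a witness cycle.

q=0: [∞, 0, ∞]
q=1: [13, 12, ∞]
q=2: [25, 23, 16]
q=3: [13, 35, 22]
Optimal cycle mean attained by: cycle 1->3->1, total 3 + (-3), length 2.
Answer: λ = 0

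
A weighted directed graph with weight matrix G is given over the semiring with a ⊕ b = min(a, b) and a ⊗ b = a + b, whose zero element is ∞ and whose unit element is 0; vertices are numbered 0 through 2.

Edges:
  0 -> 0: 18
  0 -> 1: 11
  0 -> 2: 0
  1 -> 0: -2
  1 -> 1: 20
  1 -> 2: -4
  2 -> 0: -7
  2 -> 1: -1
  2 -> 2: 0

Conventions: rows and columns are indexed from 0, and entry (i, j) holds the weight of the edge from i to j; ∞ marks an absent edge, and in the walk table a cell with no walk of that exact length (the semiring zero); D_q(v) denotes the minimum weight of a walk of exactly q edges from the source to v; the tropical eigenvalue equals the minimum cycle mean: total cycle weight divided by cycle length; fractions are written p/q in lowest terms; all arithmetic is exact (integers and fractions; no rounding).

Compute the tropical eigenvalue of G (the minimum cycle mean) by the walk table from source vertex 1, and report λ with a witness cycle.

q=0: [∞, 0, ∞]
q=1: [-2, 20, -4]
q=2: [-11, -5, -4]
q=3: [-11, -5, -11]
Optimal cycle mean attained by: cycle 0->2->0, total 0 + (-7), length 2.
Answer: λ = -7/2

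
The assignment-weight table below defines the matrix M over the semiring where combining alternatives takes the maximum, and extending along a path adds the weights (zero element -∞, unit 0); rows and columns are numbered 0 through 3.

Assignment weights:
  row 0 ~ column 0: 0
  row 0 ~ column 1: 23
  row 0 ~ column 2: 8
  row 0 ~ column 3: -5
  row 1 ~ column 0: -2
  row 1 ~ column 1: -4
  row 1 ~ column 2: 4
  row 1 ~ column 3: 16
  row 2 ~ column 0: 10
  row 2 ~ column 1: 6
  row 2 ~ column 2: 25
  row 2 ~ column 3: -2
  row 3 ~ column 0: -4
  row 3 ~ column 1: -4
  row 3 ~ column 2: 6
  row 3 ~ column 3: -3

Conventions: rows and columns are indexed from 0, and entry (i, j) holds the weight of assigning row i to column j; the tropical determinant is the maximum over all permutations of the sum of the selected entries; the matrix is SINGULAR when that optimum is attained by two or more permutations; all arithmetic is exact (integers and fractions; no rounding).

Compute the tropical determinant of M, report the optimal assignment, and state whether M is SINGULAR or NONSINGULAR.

σ = (0, 1, 2, 3): 0 + (-4) + 25 + (-3) = 18
σ = (0, 1, 3, 2): 0 + (-4) + (-2) + 6 = 0
σ = (0, 2, 1, 3): 0 + 4 + 6 + (-3) = 7
σ = (0, 2, 3, 1): 0 + 4 + (-2) + (-4) = -2
σ = (0, 3, 1, 2): 0 + 16 + 6 + 6 = 28
σ = (0, 3, 2, 1): 0 + 16 + 25 + (-4) = 37
σ = (1, 0, 2, 3): 23 + (-2) + 25 + (-3) = 43
σ = (1, 0, 3, 2): 23 + (-2) + (-2) + 6 = 25
σ = (1, 2, 0, 3): 23 + 4 + 10 + (-3) = 34
σ = (1, 2, 3, 0): 23 + 4 + (-2) + (-4) = 21
σ = (1, 3, 0, 2): 23 + 16 + 10 + 6 = 55
σ = (1, 3, 2, 0): 23 + 16 + 25 + (-4) = 60
σ = (2, 0, 1, 3): 8 + (-2) + 6 + (-3) = 9
σ = (2, 0, 3, 1): 8 + (-2) + (-2) + (-4) = 0
σ = (2, 1, 0, 3): 8 + (-4) + 10 + (-3) = 11
σ = (2, 1, 3, 0): 8 + (-4) + (-2) + (-4) = -2
σ = (2, 3, 0, 1): 8 + 16 + 10 + (-4) = 30
σ = (2, 3, 1, 0): 8 + 16 + 6 + (-4) = 26
σ = (3, 0, 1, 2): (-5) + (-2) + 6 + 6 = 5
σ = (3, 0, 2, 1): (-5) + (-2) + 25 + (-4) = 14
σ = (3, 1, 0, 2): (-5) + (-4) + 10 + 6 = 7
σ = (3, 1, 2, 0): (-5) + (-4) + 25 + (-4) = 12
σ = (3, 2, 0, 1): (-5) + 4 + 10 + (-4) = 5
σ = (3, 2, 1, 0): (-5) + 4 + 6 + (-4) = 1
Optimal value attained by: σ = (1, 3, 2, 0).
Answer: det⊕(M) = 60; verdict: NONSINGULAR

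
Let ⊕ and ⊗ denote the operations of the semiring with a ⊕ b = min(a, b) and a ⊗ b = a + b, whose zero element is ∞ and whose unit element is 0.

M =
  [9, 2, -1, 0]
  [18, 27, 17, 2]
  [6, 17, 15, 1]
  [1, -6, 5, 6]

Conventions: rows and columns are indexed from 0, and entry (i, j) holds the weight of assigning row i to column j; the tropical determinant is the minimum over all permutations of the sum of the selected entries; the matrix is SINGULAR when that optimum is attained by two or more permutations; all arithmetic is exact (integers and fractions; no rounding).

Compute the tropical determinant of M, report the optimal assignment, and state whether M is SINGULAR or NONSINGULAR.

σ = (0, 1, 2, 3): 9 + 27 + 15 + 6 = 57
σ = (0, 1, 3, 2): 9 + 27 + 1 + 5 = 42
σ = (0, 2, 1, 3): 9 + 17 + 17 + 6 = 49
σ = (0, 2, 3, 1): 9 + 17 + 1 + (-6) = 21
σ = (0, 3, 1, 2): 9 + 2 + 17 + 5 = 33
σ = (0, 3, 2, 1): 9 + 2 + 15 + (-6) = 20
σ = (1, 0, 2, 3): 2 + 18 + 15 + 6 = 41
σ = (1, 0, 3, 2): 2 + 18 + 1 + 5 = 26
σ = (1, 2, 0, 3): 2 + 17 + 6 + 6 = 31
σ = (1, 2, 3, 0): 2 + 17 + 1 + 1 = 21
σ = (1, 3, 0, 2): 2 + 2 + 6 + 5 = 15
σ = (1, 3, 2, 0): 2 + 2 + 15 + 1 = 20
σ = (2, 0, 1, 3): (-1) + 18 + 17 + 6 = 40
σ = (2, 0, 3, 1): (-1) + 18 + 1 + (-6) = 12
σ = (2, 1, 0, 3): (-1) + 27 + 6 + 6 = 38
σ = (2, 1, 3, 0): (-1) + 27 + 1 + 1 = 28
σ = (2, 3, 0, 1): (-1) + 2 + 6 + (-6) = 1
σ = (2, 3, 1, 0): (-1) + 2 + 17 + 1 = 19
σ = (3, 0, 1, 2): 0 + 18 + 17 + 5 = 40
σ = (3, 0, 2, 1): 0 + 18 + 15 + (-6) = 27
σ = (3, 1, 0, 2): 0 + 27 + 6 + 5 = 38
σ = (3, 1, 2, 0): 0 + 27 + 15 + 1 = 43
σ = (3, 2, 0, 1): 0 + 17 + 6 + (-6) = 17
σ = (3, 2, 1, 0): 0 + 17 + 17 + 1 = 35
Optimal value attained by: σ = (2, 3, 0, 1).
Answer: det⊕(M) = 1; verdict: NONSINGULAR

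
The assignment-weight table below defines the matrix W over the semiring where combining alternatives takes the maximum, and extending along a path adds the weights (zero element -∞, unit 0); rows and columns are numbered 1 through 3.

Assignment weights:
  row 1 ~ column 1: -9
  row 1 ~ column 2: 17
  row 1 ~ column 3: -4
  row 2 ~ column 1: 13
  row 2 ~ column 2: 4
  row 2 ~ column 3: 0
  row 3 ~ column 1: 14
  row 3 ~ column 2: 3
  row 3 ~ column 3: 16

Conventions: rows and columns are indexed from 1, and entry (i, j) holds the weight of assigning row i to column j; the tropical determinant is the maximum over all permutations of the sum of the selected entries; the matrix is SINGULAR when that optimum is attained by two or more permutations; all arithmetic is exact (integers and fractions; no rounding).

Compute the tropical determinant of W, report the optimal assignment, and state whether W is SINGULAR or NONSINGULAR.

σ = (1, 2, 3): (-9) + 4 + 16 = 11
σ = (1, 3, 2): (-9) + 0 + 3 = -6
σ = (2, 1, 3): 17 + 13 + 16 = 46
σ = (2, 3, 1): 17 + 0 + 14 = 31
σ = (3, 1, 2): (-4) + 13 + 3 = 12
σ = (3, 2, 1): (-4) + 4 + 14 = 14
Optimal value attained by: σ = (2, 1, 3).
Answer: det⊕(W) = 46; verdict: NONSINGULAR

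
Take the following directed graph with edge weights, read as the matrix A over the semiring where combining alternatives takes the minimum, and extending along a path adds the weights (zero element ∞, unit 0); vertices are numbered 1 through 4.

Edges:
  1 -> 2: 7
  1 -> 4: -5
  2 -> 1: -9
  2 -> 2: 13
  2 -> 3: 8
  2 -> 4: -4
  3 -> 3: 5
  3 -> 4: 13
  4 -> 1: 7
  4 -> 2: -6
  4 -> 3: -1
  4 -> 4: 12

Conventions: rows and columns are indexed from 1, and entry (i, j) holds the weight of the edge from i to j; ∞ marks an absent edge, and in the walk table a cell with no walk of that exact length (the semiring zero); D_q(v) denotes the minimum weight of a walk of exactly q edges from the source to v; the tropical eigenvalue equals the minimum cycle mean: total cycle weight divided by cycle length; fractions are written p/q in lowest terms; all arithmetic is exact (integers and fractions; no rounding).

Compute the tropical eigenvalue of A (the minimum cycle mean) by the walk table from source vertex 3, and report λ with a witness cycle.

q=0: [∞, ∞, 0, ∞]
q=1: [∞, ∞, 5, 13]
q=2: [20, 7, 10, 18]
q=3: [-2, 12, 15, 3]
q=4: [3, -3, 2, -7]
Optimal cycle mean attained by: cycle 1->4->2->1, total (-5) + (-6) + (-9), length 3.
Answer: λ = -20/3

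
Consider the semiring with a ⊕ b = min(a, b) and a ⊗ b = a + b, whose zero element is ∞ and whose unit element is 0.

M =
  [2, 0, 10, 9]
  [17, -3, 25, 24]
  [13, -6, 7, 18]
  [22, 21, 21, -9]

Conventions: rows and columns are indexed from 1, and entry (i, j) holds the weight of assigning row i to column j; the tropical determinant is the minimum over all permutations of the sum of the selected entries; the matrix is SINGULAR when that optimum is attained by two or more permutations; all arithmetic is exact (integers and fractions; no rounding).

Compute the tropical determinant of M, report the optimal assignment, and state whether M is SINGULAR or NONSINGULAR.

σ = (1, 2, 3, 4): 2 + (-3) + 7 + (-9) = -3
σ = (1, 2, 4, 3): 2 + (-3) + 18 + 21 = 38
σ = (1, 3, 2, 4): 2 + 25 + (-6) + (-9) = 12
σ = (1, 3, 4, 2): 2 + 25 + 18 + 21 = 66
σ = (1, 4, 2, 3): 2 + 24 + (-6) + 21 = 41
σ = (1, 4, 3, 2): 2 + 24 + 7 + 21 = 54
σ = (2, 1, 3, 4): 0 + 17 + 7 + (-9) = 15
σ = (2, 1, 4, 3): 0 + 17 + 18 + 21 = 56
σ = (2, 3, 1, 4): 0 + 25 + 13 + (-9) = 29
σ = (2, 3, 4, 1): 0 + 25 + 18 + 22 = 65
σ = (2, 4, 1, 3): 0 + 24 + 13 + 21 = 58
σ = (2, 4, 3, 1): 0 + 24 + 7 + 22 = 53
σ = (3, 1, 2, 4): 10 + 17 + (-6) + (-9) = 12
σ = (3, 1, 4, 2): 10 + 17 + 18 + 21 = 66
σ = (3, 2, 1, 4): 10 + (-3) + 13 + (-9) = 11
σ = (3, 2, 4, 1): 10 + (-3) + 18 + 22 = 47
σ = (3, 4, 1, 2): 10 + 24 + 13 + 21 = 68
σ = (3, 4, 2, 1): 10 + 24 + (-6) + 22 = 50
σ = (4, 1, 2, 3): 9 + 17 + (-6) + 21 = 41
σ = (4, 1, 3, 2): 9 + 17 + 7 + 21 = 54
σ = (4, 2, 1, 3): 9 + (-3) + 13 + 21 = 40
σ = (4, 2, 3, 1): 9 + (-3) + 7 + 22 = 35
σ = (4, 3, 1, 2): 9 + 25 + 13 + 21 = 68
σ = (4, 3, 2, 1): 9 + 25 + (-6) + 22 = 50
Optimal value attained by: σ = (1, 2, 3, 4).
Answer: det⊕(M) = -3; verdict: NONSINGULAR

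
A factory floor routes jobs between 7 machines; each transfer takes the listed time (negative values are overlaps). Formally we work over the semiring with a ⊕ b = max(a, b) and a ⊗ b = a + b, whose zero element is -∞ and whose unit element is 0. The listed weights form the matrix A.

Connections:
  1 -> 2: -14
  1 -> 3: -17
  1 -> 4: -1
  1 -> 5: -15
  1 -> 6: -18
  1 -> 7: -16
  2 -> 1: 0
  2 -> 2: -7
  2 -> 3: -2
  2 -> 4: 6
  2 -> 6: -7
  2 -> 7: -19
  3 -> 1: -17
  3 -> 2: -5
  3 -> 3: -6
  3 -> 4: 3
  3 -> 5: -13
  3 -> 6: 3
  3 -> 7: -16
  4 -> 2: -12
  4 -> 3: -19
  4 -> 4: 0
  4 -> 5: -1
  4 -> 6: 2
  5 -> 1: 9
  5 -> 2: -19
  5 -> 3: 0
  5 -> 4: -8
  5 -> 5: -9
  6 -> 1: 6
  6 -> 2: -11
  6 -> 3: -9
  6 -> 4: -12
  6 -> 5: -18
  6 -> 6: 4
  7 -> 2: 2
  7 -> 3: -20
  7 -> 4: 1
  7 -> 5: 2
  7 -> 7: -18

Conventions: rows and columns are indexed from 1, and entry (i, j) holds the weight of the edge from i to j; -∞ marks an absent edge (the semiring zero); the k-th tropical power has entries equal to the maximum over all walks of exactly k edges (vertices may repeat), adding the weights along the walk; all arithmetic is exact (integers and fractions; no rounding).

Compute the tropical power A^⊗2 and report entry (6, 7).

A^⊗2:
  [-6, -13, -15, -1, -2, 1, -33]
  [-1, -6, -8, 6, 5, 8, -16]
  [9, -8, -6, 3, 2, 7, -22]
  [8, -9, -1, 0, -1, 6, -31]
  [0, -5, -6, 8, -6, 3, -7]
  [10, -7, -5, 5, -9, 8, -10]
  [11, -5, 2, 8, 0, 3, -17]
Key observation: the optimum is the walk 6->1->7, with weight 6 + (-16) = -10.
Optimal value attained by: walk 6->1->7.
Answer: (A^⊗2)[6][7] = -10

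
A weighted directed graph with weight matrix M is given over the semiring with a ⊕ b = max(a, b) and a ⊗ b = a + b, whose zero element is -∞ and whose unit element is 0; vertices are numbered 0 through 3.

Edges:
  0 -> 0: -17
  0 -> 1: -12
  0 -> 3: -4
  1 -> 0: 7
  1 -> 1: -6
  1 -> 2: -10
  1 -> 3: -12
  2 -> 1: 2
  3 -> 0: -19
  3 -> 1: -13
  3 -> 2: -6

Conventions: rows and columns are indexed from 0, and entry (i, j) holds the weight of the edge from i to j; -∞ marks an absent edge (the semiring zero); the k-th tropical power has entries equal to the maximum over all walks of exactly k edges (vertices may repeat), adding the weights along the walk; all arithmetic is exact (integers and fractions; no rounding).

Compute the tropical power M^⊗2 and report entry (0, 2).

M^⊗2:
  [-5, -17, -10, -21]
  [1, -5, -16, 3]
  [9, -4, -8, -10]
  [-6, -4, -23, -23]
Key observation: the optimum is the walk 0->3->2, with weight (-4) + (-6) = -10.
Optimal value attained by: walk 0->3->2.
Answer: (M^⊗2)[0][2] = -10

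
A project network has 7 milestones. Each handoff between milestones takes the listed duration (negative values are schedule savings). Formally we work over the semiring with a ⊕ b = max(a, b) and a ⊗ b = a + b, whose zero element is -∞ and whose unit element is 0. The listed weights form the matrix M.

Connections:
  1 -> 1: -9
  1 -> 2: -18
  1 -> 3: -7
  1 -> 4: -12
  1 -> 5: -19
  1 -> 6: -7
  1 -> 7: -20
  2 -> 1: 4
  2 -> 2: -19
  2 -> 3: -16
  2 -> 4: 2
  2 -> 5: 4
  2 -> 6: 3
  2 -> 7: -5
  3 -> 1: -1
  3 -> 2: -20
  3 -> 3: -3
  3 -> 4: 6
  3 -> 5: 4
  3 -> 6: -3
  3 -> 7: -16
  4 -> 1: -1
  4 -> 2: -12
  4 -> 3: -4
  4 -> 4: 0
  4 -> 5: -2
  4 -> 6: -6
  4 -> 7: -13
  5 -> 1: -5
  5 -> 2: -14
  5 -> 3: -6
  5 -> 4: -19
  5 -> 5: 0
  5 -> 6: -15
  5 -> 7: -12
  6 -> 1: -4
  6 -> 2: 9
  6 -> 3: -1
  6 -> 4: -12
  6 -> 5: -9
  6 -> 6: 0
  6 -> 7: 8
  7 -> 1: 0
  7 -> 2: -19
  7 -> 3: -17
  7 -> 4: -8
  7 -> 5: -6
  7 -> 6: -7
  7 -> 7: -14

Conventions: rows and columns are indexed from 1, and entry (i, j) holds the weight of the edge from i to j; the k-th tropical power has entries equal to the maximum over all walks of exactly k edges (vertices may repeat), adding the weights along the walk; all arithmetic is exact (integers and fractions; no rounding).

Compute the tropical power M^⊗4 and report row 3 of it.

M^⊗2:
  [-8, 2, -8, -1, -3, -7, 1]
  [1, 12, 2, 2, 4, 3, 11]
  [5, 6, 2, 6, 4, 0, 5]
  [-1, 3, -4, 2, 0, -6, 2]
  [-5, -6, -6, 0, 0, -9, -7]
  [13, 9, -1, 11, 13, 12, 8]
  [-9, 2, -7, -8, -6, -7, 1]
M^⊗3:
  [6, 2, -5, 4, 6, 5, 1]
  [16, 12, 2, 14, 16, 15, 11]
  [10, 9, 2, 8, 10, 9, 8]
  [7, 3, -2, 5, 7, 6, 2]
  [-1, 0, -4, 0, 0, -3, -1]
  [13, 21, 11, 11, 13, 12, 20]
  [6, 2, -8, 4, 6, 5, 1]
M^⊗4:
  [6, 14, 4, 4, 6, 5, 13]
  [16, 24, 14, 14, 16, 15, 23]
  [13, 18, 8, 11, 13, 12, 17]
  [7, 15, 5, 5, 7, 6, 14]
  [4, 6, -4, 2, 4, 3, 5]
  [25, 21, 11, 23, 25, 24, 20]
  [6, 14, 4, 4, 6, 5, 13]
Answer: row 3 of M^⊗4 = [13, 18, 8, 11, 13, 12, 17]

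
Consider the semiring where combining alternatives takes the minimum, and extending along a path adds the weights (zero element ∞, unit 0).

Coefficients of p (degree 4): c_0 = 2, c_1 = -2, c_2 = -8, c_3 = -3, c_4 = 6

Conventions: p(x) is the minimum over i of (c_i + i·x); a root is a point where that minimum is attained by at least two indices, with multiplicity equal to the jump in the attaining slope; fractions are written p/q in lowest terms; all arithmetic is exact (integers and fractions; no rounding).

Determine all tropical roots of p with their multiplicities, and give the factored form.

hull edge (i=0, c=2) to (i=2, c=-8): slope -5, span 2
hull edge (i=2, c=-8) to (i=3, c=-3): slope 5, span 1
hull edge (i=3, c=-3) to (i=4, c=6): slope 9, span 1
Factored form: p(x) = 6 ⊗ (x ⊕ (-9)) ⊗ (x ⊕ (-5)) ⊗ (x ⊕ 5) ⊗ (x ⊕ 5)
Answer: roots = -9 (mult 1), -5 (mult 1), 5 (mult 2)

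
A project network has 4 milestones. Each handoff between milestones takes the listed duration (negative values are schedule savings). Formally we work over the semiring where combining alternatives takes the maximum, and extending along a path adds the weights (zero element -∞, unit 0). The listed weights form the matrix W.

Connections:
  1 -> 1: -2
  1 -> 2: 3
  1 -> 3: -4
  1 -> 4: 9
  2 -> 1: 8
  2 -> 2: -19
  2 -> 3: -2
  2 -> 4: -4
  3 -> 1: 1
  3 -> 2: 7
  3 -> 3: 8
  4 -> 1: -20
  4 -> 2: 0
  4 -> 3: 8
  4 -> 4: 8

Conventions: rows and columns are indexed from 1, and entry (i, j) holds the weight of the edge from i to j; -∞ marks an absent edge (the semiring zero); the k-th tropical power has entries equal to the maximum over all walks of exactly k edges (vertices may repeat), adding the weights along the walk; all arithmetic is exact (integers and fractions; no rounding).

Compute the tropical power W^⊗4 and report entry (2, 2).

W^⊗2:
  [11, 9, 17, 17]
  [6, 11, 6, 17]
  [15, 15, 16, 10]
  [9, 15, 16, 16]
W^⊗3:
  [18, 24, 25, 25]
  [19, 17, 25, 25]
  [23, 23, 24, 24]
  [23, 23, 24, 24]
W^⊗4:
  [32, 32, 33, 33]
  [26, 32, 33, 33]
  [31, 31, 32, 32]
  [31, 31, 32, 32]
Key observation: the optimum is the walk 2->1->4->3->2, with weight 8 + 9 + 8 + 7 = 32.
Optimal value attained by: walk 2->1->4->3->2.
Answer: (W^⊗4)[2][2] = 32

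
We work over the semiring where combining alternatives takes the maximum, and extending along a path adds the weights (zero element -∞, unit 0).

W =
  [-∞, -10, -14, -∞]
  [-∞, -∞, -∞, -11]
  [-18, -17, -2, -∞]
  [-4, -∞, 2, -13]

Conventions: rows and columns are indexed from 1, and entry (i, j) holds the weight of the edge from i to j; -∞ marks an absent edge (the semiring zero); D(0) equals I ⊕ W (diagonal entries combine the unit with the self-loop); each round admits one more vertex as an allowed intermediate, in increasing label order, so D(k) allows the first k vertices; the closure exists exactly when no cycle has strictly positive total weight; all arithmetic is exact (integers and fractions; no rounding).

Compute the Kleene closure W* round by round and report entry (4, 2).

D(0):
  [0, -10, -14, -∞]
  [-∞, 0, -∞, -11]
  [-18, -17, 0, -∞]
  [-4, -∞, 2, 0]
D(1):
  [0, -10, -14, -∞]
  [-∞, 0, -∞, -11]
  [-18, -17, 0, -∞]
  [-4, -14, 2, 0]
D(2):
  [0, -10, -14, -21]
  [-∞, 0, -∞, -11]
  [-18, -17, 0, -28]
  [-4, -14, 2, 0]
D(3):
  [0, -10, -14, -21]
  [-∞, 0, -∞, -11]
  [-18, -17, 0, -28]
  [-4, -14, 2, 0]
D(4):
  [0, -10, -14, -21]
  [-15, 0, -9, -11]
  [-18, -17, 0, -28]
  [-4, -14, 2, 0]
Answer: W*[4][2] = -14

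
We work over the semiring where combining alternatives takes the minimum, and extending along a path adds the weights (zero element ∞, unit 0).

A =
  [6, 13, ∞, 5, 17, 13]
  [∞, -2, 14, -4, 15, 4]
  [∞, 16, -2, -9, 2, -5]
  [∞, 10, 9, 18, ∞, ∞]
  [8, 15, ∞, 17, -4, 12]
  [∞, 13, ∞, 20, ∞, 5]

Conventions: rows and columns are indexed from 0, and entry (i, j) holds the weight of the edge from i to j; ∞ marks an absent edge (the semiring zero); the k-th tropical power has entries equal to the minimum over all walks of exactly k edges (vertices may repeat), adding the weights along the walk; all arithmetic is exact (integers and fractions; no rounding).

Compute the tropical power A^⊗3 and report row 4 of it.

A^⊗2:
  [12, 11, 14, 9, 13, 17]
  [23, -4, 5, -6, 11, 2]
  [10, 1, -4, -11, -2, -7]
  [∞, 8, 7, 0, 11, 4]
  [4, 11, 26, 11, -8, 8]
  [∞, 11, 27, 9, 28, 10]
A^⊗3:
  [18, 9, 12, 5, 9, 9]
  [19, -6, 3, -8, 7, 0]
  [6, -1, -6, -13, -6, -9]
  [19, 6, 5, -2, 7, 2]
  [0, 7, 20, 7, -12, 4]
  [36, 9, 18, 7, 24, 15]
Answer: row 4 of A^⊗3 = [0, 7, 20, 7, -12, 4]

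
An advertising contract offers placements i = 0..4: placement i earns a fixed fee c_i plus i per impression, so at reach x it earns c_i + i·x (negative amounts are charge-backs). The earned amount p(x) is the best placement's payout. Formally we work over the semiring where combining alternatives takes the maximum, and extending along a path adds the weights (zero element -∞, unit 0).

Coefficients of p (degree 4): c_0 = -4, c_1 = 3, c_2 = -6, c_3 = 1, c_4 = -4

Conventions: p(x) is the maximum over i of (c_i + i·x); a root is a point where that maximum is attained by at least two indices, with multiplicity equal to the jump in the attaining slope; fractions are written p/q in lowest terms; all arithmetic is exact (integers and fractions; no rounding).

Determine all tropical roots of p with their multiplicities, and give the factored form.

hull edge (i=0, c=-4) to (i=1, c=3): slope 7, span 1
hull edge (i=1, c=3) to (i=3, c=1): slope -1, span 2
hull edge (i=3, c=1) to (i=4, c=-4): slope -5, span 1
Factored form: p(x) = -4 ⊗ (x ⊕ (-7)) ⊗ (x ⊕ 1) ⊗ (x ⊕ 1) ⊗ (x ⊕ 5)
Answer: roots = -7 (mult 1), 1 (mult 2), 5 (mult 1)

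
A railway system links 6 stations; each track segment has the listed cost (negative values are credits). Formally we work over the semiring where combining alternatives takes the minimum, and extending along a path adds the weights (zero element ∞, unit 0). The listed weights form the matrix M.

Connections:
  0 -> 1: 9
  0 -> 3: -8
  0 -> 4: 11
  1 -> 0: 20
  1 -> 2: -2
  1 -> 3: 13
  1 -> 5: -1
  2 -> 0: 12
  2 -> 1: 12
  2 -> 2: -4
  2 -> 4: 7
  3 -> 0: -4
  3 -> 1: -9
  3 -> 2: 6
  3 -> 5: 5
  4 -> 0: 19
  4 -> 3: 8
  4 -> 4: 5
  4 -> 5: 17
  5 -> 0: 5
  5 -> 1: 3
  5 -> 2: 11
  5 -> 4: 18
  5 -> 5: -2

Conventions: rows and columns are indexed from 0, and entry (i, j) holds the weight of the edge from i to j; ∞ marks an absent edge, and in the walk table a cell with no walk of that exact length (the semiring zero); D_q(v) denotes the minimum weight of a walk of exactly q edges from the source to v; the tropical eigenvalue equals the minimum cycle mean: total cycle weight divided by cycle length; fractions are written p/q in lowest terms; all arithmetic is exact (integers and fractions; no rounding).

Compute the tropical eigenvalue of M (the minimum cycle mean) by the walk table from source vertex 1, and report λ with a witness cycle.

q=0: [∞, 0, ∞, ∞, ∞, ∞]
q=1: [20, ∞, -2, 13, ∞, -1]
q=2: [4, 2, -6, 12, 5, -3]
q=3: [2, 0, -10, -4, 1, -5]
q=4: [-8, -13, -14, -6, -3, -7]
q=5: [-10, -15, -18, -16, -7, -14]
q=6: [-20, -25, -22, -18, -11, -16]
Optimal cycle mean attained by: cycle 0->3->0, total (-8) + (-4), length 2.
Answer: λ = -6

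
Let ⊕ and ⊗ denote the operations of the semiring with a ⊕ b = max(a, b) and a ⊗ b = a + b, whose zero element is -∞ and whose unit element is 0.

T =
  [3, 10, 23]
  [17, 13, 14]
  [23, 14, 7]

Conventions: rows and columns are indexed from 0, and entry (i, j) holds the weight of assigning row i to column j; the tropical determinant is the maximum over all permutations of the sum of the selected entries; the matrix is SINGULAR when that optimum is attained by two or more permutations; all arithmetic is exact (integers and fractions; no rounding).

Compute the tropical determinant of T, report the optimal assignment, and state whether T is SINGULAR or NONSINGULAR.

σ = (0, 1, 2): 3 + 13 + 7 = 23
σ = (0, 2, 1): 3 + 14 + 14 = 31
σ = (1, 0, 2): 10 + 17 + 7 = 34
σ = (1, 2, 0): 10 + 14 + 23 = 47
σ = (2, 0, 1): 23 + 17 + 14 = 54
σ = (2, 1, 0): 23 + 13 + 23 = 59
Optimal value attained by: σ = (2, 1, 0).
Answer: det⊕(T) = 59; verdict: NONSINGULAR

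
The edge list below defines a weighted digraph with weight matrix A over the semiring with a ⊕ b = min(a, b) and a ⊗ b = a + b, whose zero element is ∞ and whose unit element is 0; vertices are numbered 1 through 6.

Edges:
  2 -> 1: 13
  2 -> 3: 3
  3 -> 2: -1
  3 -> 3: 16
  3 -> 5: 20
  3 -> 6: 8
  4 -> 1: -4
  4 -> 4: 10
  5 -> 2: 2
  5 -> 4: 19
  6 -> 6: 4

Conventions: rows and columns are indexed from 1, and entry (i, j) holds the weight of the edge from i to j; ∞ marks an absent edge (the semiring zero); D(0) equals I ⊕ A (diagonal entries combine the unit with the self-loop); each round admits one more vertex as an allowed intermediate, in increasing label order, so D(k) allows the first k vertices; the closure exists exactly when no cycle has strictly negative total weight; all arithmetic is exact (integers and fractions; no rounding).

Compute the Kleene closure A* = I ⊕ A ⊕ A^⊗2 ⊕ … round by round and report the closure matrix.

D(0):
  [0, ∞, ∞, ∞, ∞, ∞]
  [13, 0, 3, ∞, ∞, ∞]
  [∞, -1, 0, ∞, 20, 8]
  [-4, ∞, ∞, 0, ∞, ∞]
  [∞, 2, ∞, 19, 0, ∞]
  [∞, ∞, ∞, ∞, ∞, 0]
D(1):
  [0, ∞, ∞, ∞, ∞, ∞]
  [13, 0, 3, ∞, ∞, ∞]
  [∞, -1, 0, ∞, 20, 8]
  [-4, ∞, ∞, 0, ∞, ∞]
  [∞, 2, ∞, 19, 0, ∞]
  [∞, ∞, ∞, ∞, ∞, 0]
D(2):
  [0, ∞, ∞, ∞, ∞, ∞]
  [13, 0, 3, ∞, ∞, ∞]
  [12, -1, 0, ∞, 20, 8]
  [-4, ∞, ∞, 0, ∞, ∞]
  [15, 2, 5, 19, 0, ∞]
  [∞, ∞, ∞, ∞, ∞, 0]
D(3):
  [0, ∞, ∞, ∞, ∞, ∞]
  [13, 0, 3, ∞, 23, 11]
  [12, -1, 0, ∞, 20, 8]
  [-4, ∞, ∞, 0, ∞, ∞]
  [15, 2, 5, 19, 0, 13]
  [∞, ∞, ∞, ∞, ∞, 0]
D(4):
  [0, ∞, ∞, ∞, ∞, ∞]
  [13, 0, 3, ∞, 23, 11]
  [12, -1, 0, ∞, 20, 8]
  [-4, ∞, ∞, 0, ∞, ∞]
  [15, 2, 5, 19, 0, 13]
  [∞, ∞, ∞, ∞, ∞, 0]
D(5):
  [0, ∞, ∞, ∞, ∞, ∞]
  [13, 0, 3, 42, 23, 11]
  [12, -1, 0, 39, 20, 8]
  [-4, ∞, ∞, 0, ∞, ∞]
  [15, 2, 5, 19, 0, 13]
  [∞, ∞, ∞, ∞, ∞, 0]
D(6):
  [0, ∞, ∞, ∞, ∞, ∞]
  [13, 0, 3, 42, 23, 11]
  [12, -1, 0, 39, 20, 8]
  [-4, ∞, ∞, 0, ∞, ∞]
  [15, 2, 5, 19, 0, 13]
  [∞, ∞, ∞, ∞, ∞, 0]
Answer: A* = [[0, ∞, ∞, ∞, ∞, ∞], [13, 0, 3, 42, 23, 11], [12, -1, 0, 39, 20, 8], [-4, ∞, ∞, 0, ∞, ∞], [15, 2, 5, 19, 0, 13], [∞, ∞, ∞, ∞, ∞, 0]]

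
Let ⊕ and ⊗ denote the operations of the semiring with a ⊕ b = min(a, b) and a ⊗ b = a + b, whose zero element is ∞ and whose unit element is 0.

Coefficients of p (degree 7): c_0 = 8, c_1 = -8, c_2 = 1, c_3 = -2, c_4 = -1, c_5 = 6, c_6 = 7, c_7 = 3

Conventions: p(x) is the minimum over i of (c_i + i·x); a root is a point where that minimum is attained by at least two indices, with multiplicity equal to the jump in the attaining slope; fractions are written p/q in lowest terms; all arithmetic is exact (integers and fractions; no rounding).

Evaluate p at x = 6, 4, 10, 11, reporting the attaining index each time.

p(6) = min(8+0·6=8, -8+1·6=-2, 1+2·6=13, -2+3·6=16, -1+4·6=23, 6+5·6=36, 7+6·6=43, 3+7·6=45) = -2 (attained by i=1)
p(4) = min(8+0·4=8, -8+1·4=-4, 1+2·4=9, -2+3·4=10, -1+4·4=15, 6+5·4=26, 7+6·4=31, 3+7·4=31) = -4 (attained by i=1)
p(10) = min(8+0·10=8, -8+1·10=2, 1+2·10=21, -2+3·10=28, -1+4·10=39, 6+5·10=56, 7+6·10=67, 3+7·10=73) = 2 (attained by i=1)
p(11) = min(8+0·11=8, -8+1·11=3, 1+2·11=23, -2+3·11=31, -1+4·11=43, 6+5·11=61, 7+6·11=73, 3+7·11=80) = 3 (attained by i=1)
Answer: p(6) = -2; p(4) = -4; p(10) = 2; p(11) = 3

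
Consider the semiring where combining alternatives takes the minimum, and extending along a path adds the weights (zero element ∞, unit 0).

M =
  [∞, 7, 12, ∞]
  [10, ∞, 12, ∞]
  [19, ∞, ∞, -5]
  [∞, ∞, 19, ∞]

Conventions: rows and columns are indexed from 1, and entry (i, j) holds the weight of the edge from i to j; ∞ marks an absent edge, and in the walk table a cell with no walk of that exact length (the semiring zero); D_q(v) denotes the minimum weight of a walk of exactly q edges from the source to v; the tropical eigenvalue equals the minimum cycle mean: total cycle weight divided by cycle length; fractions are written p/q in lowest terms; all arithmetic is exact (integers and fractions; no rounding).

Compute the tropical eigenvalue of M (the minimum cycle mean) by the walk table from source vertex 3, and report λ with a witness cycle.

q=0: [∞, ∞, 0, ∞]
q=1: [19, ∞, ∞, -5]
q=2: [∞, 26, 14, ∞]
q=3: [33, ∞, 38, 9]
q=4: [57, 40, 28, 33]
Optimal cycle mean attained by: cycle 3->4->3, total (-5) + 19, length 2.
Answer: λ = 7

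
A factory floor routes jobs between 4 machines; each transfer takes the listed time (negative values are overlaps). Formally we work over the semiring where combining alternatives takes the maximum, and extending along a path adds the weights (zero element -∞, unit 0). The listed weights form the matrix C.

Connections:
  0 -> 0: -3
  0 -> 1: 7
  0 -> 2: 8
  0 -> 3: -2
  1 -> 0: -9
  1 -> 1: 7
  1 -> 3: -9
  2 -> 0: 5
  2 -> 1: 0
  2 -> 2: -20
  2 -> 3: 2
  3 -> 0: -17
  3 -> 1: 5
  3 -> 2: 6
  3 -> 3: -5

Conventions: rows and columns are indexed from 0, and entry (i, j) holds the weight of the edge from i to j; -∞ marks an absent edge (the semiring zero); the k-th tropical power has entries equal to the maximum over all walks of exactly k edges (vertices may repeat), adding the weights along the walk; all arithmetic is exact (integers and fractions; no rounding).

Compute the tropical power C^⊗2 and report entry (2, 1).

C^⊗2:
  [13, 14, 5, 10]
  [-2, 14, -1, -2]
  [2, 12, 13, 3]
  [11, 12, 1, 8]
Key observation: the optimum is the walk 2->0->1, with weight 5 + 7 = 12.
Optimal value attained by: walk 2->0->1.
Answer: (C^⊗2)[2][1] = 12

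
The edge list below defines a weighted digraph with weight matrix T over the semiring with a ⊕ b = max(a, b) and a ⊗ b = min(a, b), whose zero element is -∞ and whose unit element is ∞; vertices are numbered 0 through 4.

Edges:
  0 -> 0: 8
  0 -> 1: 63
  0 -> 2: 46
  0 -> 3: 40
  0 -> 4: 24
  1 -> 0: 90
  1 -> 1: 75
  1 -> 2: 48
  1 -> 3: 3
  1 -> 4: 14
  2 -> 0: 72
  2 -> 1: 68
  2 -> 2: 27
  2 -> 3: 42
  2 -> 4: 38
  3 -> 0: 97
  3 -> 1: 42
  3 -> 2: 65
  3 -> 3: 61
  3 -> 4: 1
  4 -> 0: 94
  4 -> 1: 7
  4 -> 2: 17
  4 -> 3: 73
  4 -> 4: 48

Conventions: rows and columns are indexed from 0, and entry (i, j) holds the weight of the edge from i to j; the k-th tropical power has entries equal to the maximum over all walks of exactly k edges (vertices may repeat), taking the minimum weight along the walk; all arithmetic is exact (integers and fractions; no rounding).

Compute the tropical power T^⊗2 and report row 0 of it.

T^⊗2:
  [63, 63, 48, 42, 38]
  [75, 75, 48, 42, 38]
  [68, 68, 48, 42, 38]
  [65, 65, 61, 61, 38]
  [73, 63, 65, 61, 48]
Answer: row 0 of T^⊗2 = [63, 63, 48, 42, 38]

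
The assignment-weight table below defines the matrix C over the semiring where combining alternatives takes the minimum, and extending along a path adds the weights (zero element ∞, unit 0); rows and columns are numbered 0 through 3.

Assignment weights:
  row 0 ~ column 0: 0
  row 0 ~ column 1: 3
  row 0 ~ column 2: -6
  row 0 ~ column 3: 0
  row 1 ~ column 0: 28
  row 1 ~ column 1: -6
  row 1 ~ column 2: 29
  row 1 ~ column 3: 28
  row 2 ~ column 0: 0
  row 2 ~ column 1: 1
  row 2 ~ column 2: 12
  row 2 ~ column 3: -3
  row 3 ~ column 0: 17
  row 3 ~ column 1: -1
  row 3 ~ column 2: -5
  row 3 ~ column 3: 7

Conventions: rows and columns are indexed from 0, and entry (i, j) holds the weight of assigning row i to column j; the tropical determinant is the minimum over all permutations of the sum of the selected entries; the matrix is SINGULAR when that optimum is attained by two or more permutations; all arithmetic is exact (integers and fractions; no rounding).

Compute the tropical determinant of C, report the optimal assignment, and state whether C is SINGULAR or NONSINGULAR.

σ = (0, 1, 2, 3): 0 + (-6) + 12 + 7 = 13
σ = (0, 1, 3, 2): 0 + (-6) + (-3) + (-5) = -14
σ = (0, 2, 1, 3): 0 + 29 + 1 + 7 = 37
σ = (0, 2, 3, 1): 0 + 29 + (-3) + (-1) = 25
σ = (0, 3, 1, 2): 0 + 28 + 1 + (-5) = 24
σ = (0, 3, 2, 1): 0 + 28 + 12 + (-1) = 39
σ = (1, 0, 2, 3): 3 + 28 + 12 + 7 = 50
σ = (1, 0, 3, 2): 3 + 28 + (-3) + (-5) = 23
σ = (1, 2, 0, 3): 3 + 29 + 0 + 7 = 39
σ = (1, 2, 3, 0): 3 + 29 + (-3) + 17 = 46
σ = (1, 3, 0, 2): 3 + 28 + 0 + (-5) = 26
σ = (1, 3, 2, 0): 3 + 28 + 12 + 17 = 60
σ = (2, 0, 1, 3): (-6) + 28 + 1 + 7 = 30
σ = (2, 0, 3, 1): (-6) + 28 + (-3) + (-1) = 18
σ = (2, 1, 0, 3): (-6) + (-6) + 0 + 7 = -5
σ = (2, 1, 3, 0): (-6) + (-6) + (-3) + 17 = 2
σ = (2, 3, 0, 1): (-6) + 28 + 0 + (-1) = 21
σ = (2, 3, 1, 0): (-6) + 28 + 1 + 17 = 40
σ = (3, 0, 1, 2): 0 + 28 + 1 + (-5) = 24
σ = (3, 0, 2, 1): 0 + 28 + 12 + (-1) = 39
σ = (3, 1, 0, 2): 0 + (-6) + 0 + (-5) = -11
σ = (3, 1, 2, 0): 0 + (-6) + 12 + 17 = 23
σ = (3, 2, 0, 1): 0 + 29 + 0 + (-1) = 28
σ = (3, 2, 1, 0): 0 + 29 + 1 + 17 = 47
Optimal value attained by: σ = (0, 1, 3, 2).
Answer: det⊕(C) = -14; verdict: NONSINGULAR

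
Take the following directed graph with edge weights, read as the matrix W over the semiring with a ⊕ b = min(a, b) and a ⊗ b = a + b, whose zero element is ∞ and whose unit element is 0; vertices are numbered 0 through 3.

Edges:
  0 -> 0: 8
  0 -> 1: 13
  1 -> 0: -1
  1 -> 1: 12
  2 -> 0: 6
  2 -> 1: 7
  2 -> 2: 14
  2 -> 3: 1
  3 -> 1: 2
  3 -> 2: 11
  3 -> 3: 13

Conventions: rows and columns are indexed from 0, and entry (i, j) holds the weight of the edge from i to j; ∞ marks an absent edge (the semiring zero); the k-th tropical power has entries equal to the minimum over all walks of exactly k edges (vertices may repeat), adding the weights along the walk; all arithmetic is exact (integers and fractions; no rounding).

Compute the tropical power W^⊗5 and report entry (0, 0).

W^⊗2:
  [12, 21, ∞, ∞]
  [7, 12, ∞, ∞]
  [6, 3, 12, 14]
  [1, 14, 24, 12]
W^⊗3:
  [20, 25, ∞, ∞]
  [11, 20, ∞, ∞]
  [2, 15, 25, 13]
  [9, 14, 23, 25]
W^⊗4:
  [24, 33, ∞, ∞]
  [19, 24, ∞, ∞]
  [10, 15, 24, 26]
  [13, 22, 36, 24]
W^⊗5:
  [32, 37, ∞, ∞]
  [23, 32, ∞, ∞]
  [14, 23, 37, 25]
  [21, 26, 35, 37]
Key observation: the optimum is the walk 0->0->1->0->1->0, with weight 8 + 13 + (-1) + 13 + (-1) = 32.
Optimal value attained by: walk 0->0->1->0->1->0.
Answer: (W^⊗5)[0][0] = 32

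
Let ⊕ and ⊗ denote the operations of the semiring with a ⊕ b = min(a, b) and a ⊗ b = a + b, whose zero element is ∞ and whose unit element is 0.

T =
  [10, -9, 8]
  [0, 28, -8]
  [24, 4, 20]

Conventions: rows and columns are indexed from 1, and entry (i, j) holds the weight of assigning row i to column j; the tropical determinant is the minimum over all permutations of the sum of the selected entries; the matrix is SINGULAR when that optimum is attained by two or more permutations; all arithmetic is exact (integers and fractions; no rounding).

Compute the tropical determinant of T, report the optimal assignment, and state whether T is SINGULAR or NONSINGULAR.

σ = (1, 2, 3): 10 + 28 + 20 = 58
σ = (1, 3, 2): 10 + (-8) + 4 = 6
σ = (2, 1, 3): (-9) + 0 + 20 = 11
σ = (2, 3, 1): (-9) + (-8) + 24 = 7
σ = (3, 1, 2): 8 + 0 + 4 = 12
σ = (3, 2, 1): 8 + 28 + 24 = 60
Optimal value attained by: σ = (1, 3, 2).
Answer: det⊕(T) = 6; verdict: NONSINGULAR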